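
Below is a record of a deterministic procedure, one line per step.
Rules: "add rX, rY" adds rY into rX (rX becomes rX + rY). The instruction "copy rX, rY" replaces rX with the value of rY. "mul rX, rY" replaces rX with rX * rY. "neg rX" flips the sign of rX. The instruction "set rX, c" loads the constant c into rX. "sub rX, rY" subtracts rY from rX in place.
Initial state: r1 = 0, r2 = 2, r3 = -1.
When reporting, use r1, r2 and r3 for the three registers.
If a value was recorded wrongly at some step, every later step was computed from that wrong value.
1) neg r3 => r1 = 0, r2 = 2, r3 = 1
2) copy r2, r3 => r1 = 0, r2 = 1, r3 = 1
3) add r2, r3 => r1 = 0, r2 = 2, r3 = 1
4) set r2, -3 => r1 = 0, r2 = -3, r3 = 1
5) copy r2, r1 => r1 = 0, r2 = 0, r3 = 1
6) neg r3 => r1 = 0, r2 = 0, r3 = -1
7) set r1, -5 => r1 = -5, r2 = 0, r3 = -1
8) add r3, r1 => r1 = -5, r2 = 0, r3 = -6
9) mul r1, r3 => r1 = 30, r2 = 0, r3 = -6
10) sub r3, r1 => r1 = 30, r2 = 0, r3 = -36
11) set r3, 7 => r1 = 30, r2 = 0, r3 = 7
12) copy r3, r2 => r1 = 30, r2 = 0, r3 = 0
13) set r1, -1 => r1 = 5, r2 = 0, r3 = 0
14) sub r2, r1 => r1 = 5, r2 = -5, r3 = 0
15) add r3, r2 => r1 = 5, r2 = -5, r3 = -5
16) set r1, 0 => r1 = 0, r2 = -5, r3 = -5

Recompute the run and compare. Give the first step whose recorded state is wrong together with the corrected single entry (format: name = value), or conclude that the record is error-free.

step 13, r1 = -1

Recomputing the run from the initial state:
step 1: r1 = 0, r2 = 2, r3 = 1
step 2: r1 = 0, r2 = 1, r3 = 1
step 3: r1 = 0, r2 = 2, r3 = 1
step 4: r1 = 0, r2 = -3, r3 = 1
step 5: r1 = 0, r2 = 0, r3 = 1
step 6: r1 = 0, r2 = 0, r3 = -1
step 7: r1 = -5, r2 = 0, r3 = -1
step 8: r1 = -5, r2 = 0, r3 = -6
step 9: r1 = 30, r2 = 0, r3 = -6
step 10: r1 = 30, r2 = 0, r3 = -36
step 11: r1 = 30, r2 = 0, r3 = 7
step 12: r1 = 30, r2 = 0, r3 = 0
step 13: r1 = -1, r2 = 0, r3 = 0
step 14: r1 = -1, r2 = 1, r3 = 0
step 15: r1 = -1, r2 = 1, r3 = 1
step 16: r1 = 0, r2 = 1, r3 = 1
The first disagreement with the record is at step 13, where the value should be r1 = -1.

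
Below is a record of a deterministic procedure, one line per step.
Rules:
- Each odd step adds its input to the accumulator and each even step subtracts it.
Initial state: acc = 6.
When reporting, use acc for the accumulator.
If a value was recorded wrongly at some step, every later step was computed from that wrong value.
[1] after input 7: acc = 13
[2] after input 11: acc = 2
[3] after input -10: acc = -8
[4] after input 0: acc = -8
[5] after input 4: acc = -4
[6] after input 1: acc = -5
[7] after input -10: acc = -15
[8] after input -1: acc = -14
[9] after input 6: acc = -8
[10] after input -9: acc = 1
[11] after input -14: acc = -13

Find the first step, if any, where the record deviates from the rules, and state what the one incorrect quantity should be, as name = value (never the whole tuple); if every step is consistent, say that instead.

Step 1: acc = 6 + 7 = 13 — checks out.
Step 2: acc = 13 - 11 = 2 — no discrepancy.
Step 3: acc = 2 + -10 = -8 — matches.
Step 4: acc = -8 - 0 = -8 — matches.
Step 5: acc = -8 + 4 = -4 — in agreement.
Step 6: acc = -4 - 1 = -5 — exactly as logged.
Step 7: acc = -5 + -10 = -15 — checks out.
Step 8: acc = -15 - -1 = -14 — agrees with the record.
Step 9: acc = -14 + 6 = -8 — in agreement.
Step 10: acc = -8 - -9 = 1 — no discrepancy.
Step 11: acc = 1 + -14 = -13 — same as recorded.
Nothing is out of place; the run is error-free.

no error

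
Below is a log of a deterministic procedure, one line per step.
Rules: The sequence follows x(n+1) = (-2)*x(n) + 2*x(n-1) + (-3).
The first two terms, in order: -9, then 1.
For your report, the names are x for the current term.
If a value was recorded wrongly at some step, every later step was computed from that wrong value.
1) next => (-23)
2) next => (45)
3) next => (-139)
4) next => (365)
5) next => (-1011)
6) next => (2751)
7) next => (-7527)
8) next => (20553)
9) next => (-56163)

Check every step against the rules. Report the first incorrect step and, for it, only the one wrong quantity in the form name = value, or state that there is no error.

step 6, x = 2749

Step 1: x = -2*(1) + (2)*(-9) + (-3) = -23 — verified.
Step 2: x = -2*(-23) + (2)*(1) + (-3) = 45 — same as recorded.
Step 3: x = -2*(45) + (2)*(-23) + (-3) = -139 — same as recorded.
Step 4: x = -2*(-139) + (2)*(45) + (-3) = 365 — exactly as logged.
Step 5: x = -2*(365) + (2)*(-139) + (-3) = -1011 — no discrepancy.
Step 6: x = -2*(-1011) + (2)*(365) + (-3) = 2749 — the entry is off here.
So the first discrepancy is step 6, where the right value is x = 2749.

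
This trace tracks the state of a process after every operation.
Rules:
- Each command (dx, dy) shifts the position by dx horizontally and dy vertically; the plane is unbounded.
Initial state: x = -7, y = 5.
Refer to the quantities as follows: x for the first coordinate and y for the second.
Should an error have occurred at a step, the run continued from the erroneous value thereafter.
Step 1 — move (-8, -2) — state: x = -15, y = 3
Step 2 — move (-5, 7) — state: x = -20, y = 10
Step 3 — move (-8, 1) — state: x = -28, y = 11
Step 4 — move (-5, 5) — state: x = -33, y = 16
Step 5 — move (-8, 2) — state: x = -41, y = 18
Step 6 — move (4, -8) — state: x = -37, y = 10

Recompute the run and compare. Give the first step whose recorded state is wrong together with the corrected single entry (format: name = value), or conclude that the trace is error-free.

Recomputing the run from the initial state:
step 1: x = -15, y = 3
step 2: x = -20, y = 10
step 3: x = -28, y = 11
step 4: x = -33, y = 16
step 5: x = -41, y = 18
step 6: x = -37, y = 10
This matches the trace at every step.

no error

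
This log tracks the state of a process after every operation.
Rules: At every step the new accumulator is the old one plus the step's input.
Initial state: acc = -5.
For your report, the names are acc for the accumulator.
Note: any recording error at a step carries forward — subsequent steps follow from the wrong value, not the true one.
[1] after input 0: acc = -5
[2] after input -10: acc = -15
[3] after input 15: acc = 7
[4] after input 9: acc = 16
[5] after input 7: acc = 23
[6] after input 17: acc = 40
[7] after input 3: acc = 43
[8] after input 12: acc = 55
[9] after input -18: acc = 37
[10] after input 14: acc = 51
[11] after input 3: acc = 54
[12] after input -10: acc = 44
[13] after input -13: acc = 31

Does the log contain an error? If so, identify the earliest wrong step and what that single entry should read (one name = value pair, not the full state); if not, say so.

step 3, acc = 0

Recomputing the run from the initial state:
step 1: acc = -5
step 2: acc = -15
step 3: acc = 0
step 4: acc = 9
step 5: acc = 16
step 6: acc = 33
step 7: acc = 36
step 8: acc = 48
step 9: acc = 30
step 10: acc = 44
step 11: acc = 47
step 12: acc = 37
step 13: acc = 24
The first disagreement with the log is at step 3, where the value should be acc = 0.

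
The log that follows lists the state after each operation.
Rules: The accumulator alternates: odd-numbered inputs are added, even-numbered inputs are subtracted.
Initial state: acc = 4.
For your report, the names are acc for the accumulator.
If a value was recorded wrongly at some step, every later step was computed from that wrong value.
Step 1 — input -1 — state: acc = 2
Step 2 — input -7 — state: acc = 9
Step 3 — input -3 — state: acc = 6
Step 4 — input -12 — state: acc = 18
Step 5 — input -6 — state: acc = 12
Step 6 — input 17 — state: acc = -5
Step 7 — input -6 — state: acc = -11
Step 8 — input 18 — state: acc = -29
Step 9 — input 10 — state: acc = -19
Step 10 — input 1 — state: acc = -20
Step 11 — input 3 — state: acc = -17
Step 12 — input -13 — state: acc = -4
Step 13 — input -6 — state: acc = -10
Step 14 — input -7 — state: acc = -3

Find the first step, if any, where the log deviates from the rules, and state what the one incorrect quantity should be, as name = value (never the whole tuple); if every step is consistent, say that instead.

step 1, acc = 3

1. acc = 4 + -1 = 3 (the log disagrees here)
Step 1 is the first one off; corrected, acc = 3.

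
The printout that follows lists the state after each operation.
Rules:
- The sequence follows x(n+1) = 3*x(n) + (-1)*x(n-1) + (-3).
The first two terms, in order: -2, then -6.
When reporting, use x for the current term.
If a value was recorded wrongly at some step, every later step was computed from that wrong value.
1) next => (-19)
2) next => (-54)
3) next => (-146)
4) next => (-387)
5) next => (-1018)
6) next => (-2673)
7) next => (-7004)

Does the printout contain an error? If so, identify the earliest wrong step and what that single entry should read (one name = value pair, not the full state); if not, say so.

step 1: x = 3*(-6) + (-1)*(-2) + (-3) = -19 -> same as recorded
step 2: x = 3*(-19) + (-1)*(-6) + (-3) = -54 -> same as recorded
step 3: x = 3*(-54) + (-1)*(-19) + (-3) = -146 -> verified
step 4: x = 3*(-146) + (-1)*(-54) + (-3) = -387 -> confirmed correct
step 5: x = 3*(-387) + (-1)*(-146) + (-3) = -1018 -> checks out
step 6: x = 3*(-1018) + (-1)*(-387) + (-3) = -2670 -> the recorded entry deviates here
That makes step 6 the first incorrect line — x = -2670 is what it should show.

step 6, x = -2670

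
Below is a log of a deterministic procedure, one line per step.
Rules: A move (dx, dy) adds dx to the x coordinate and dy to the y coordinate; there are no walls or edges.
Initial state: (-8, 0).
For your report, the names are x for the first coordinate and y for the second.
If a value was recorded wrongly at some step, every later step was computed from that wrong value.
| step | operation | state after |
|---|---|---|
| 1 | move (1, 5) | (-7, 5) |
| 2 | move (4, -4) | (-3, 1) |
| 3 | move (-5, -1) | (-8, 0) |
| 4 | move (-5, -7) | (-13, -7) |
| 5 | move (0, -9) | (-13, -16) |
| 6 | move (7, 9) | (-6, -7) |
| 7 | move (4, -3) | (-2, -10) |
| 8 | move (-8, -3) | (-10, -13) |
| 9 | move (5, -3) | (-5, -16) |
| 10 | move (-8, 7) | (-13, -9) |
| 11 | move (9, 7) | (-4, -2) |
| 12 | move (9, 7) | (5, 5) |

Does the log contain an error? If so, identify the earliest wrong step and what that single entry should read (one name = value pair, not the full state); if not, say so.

1. x = -8 + (1) = -7, y = 0 + (5) = 5 (verified)
2. x = -7 + (4) = -3, y = 5 + (-4) = 1 (checks out)
3. x = -3 + (-5) = -8, y = 1 + (-1) = 0 (same as recorded)
4. x = -8 + (-5) = -13, y = 0 + (-7) = -7 (no discrepancy)
5. x = -13 + (0) = -13, y = -7 + (-9) = -16 (no discrepancy)
6. x = -13 + (7) = -6, y = -16 + (9) = -7 (verified)
7. x = -6 + (4) = -2, y = -7 + (-3) = -10 (agrees with the log)
8. x = -2 + (-8) = -10, y = -10 + (-3) = -13 (exactly as logged)
9. x = -10 + (5) = -5, y = -13 + (-3) = -16 (matches)
10. x = -5 + (-8) = -13, y = -16 + (7) = -9 (confirmed correct)
11. x = -13 + (9) = -4, y = -9 + (7) = -2 (same as recorded)
12. x = -4 + (9) = 5, y = -2 + (7) = 5 (exactly as logged)
The whole run recomputes cleanly — no discrepancies.

no error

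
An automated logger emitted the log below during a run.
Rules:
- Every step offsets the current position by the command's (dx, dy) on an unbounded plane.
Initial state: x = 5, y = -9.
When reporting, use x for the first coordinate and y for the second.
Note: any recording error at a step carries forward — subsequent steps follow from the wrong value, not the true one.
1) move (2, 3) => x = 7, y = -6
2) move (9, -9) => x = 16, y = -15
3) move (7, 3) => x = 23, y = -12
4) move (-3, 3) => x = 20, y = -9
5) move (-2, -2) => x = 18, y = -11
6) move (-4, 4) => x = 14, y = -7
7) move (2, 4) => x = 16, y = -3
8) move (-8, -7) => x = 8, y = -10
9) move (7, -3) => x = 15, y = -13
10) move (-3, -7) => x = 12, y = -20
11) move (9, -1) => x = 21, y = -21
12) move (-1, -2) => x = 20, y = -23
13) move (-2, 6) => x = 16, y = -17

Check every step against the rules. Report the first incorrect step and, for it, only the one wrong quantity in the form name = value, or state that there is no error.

step 13, x = 18

Recomputing the run from the initial state:
step 1: x = 7, y = -6
step 2: x = 16, y = -15
step 3: x = 23, y = -12
step 4: x = 20, y = -9
step 5: x = 18, y = -11
step 6: x = 14, y = -7
step 7: x = 16, y = -3
step 8: x = 8, y = -10
step 9: x = 15, y = -13
step 10: x = 12, y = -20
step 11: x = 21, y = -21
step 12: x = 20, y = -23
step 13: x = 18, y = -17
The first disagreement with the log is at step 13, where the value should be x = 18.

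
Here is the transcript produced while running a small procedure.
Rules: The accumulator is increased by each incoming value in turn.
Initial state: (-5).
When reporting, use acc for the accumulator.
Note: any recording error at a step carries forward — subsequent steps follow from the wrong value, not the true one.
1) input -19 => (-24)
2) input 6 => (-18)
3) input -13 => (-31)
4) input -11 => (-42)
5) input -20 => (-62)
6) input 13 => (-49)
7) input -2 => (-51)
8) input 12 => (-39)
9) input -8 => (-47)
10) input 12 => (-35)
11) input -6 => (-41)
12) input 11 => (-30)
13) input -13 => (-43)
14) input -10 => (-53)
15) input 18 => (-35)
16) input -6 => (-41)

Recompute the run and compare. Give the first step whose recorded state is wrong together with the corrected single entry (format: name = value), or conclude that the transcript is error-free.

Recomputing the run from the initial state:
step 1: acc = -24
step 2: acc = -18
step 3: acc = -31
step 4: acc = -42
step 5: acc = -62
step 6: acc = -49
step 7: acc = -51
step 8: acc = -39
step 9: acc = -47
step 10: acc = -35
step 11: acc = -41
step 12: acc = -30
step 13: acc = -43
step 14: acc = -53
step 15: acc = -35
step 16: acc = -41
This matches the transcript at every step.

no error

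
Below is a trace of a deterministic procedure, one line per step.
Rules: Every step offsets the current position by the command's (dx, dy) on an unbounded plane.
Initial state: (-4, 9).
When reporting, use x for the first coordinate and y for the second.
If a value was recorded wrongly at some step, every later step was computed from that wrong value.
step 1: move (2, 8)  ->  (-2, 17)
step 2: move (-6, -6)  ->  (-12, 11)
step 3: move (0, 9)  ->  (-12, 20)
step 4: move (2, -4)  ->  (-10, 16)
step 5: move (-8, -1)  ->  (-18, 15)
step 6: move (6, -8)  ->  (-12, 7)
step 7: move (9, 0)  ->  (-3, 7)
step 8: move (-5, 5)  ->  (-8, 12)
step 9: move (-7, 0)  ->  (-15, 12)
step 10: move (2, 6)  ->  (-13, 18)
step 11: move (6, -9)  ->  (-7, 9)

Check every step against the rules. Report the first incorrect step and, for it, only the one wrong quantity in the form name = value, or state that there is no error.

Step 1: x = -4 + (2) = -2, y = 9 + (8) = 17 — checks out.
Step 2: x = -2 + (-6) = -8, y = 17 + (-6) = 11 — the trace disagrees here.
First incorrect step: 2; the correct value is x = -8.

step 2, x = -8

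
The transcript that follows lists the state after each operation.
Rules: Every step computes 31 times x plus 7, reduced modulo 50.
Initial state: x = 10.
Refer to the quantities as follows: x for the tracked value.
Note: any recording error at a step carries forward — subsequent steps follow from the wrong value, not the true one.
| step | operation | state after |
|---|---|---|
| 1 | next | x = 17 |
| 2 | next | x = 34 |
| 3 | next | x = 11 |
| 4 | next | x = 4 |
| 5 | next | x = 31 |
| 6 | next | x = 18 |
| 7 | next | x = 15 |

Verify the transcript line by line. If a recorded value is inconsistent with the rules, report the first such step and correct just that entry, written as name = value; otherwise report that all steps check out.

Recomputing the run from the initial state:
step 1: x = 17
step 2: x = 34
step 3: x = 11
step 4: x = 48
step 5: x = 45
step 6: x = 2
step 7: x = 19
The first disagreement with the transcript is at step 4, where the value should be x = 48.

step 4, x = 48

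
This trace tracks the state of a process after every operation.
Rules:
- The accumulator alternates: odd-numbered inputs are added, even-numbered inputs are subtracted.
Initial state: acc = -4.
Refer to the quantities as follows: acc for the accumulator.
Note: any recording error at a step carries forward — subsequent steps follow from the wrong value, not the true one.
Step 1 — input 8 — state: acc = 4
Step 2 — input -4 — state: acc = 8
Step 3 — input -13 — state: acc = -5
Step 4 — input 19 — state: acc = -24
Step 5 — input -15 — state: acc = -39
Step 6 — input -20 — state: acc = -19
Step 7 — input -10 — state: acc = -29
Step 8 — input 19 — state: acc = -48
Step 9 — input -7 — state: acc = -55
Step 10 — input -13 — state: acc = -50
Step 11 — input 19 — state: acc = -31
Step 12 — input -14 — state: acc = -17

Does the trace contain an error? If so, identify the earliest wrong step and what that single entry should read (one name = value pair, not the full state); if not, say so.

step 10, acc = -42

1. acc = -4 + 8 = 4 (exactly as logged)
2. acc = 4 - -4 = 8 (same as recorded)
3. acc = 8 + -13 = -5 (same as recorded)
4. acc = -5 - 19 = -24 (no discrepancy)
5. acc = -24 + -15 = -39 (confirmed correct)
6. acc = -39 - -20 = -19 (same as recorded)
7. acc = -19 + -10 = -29 (consistent with the trace)
8. acc = -29 - 19 = -48 (agrees with the trace)
9. acc = -48 + -7 = -55 (in agreement)
10. acc = -55 - -13 = -42 (not what was recorded)
First deviation found at step 10; the corrected entry is acc = -42.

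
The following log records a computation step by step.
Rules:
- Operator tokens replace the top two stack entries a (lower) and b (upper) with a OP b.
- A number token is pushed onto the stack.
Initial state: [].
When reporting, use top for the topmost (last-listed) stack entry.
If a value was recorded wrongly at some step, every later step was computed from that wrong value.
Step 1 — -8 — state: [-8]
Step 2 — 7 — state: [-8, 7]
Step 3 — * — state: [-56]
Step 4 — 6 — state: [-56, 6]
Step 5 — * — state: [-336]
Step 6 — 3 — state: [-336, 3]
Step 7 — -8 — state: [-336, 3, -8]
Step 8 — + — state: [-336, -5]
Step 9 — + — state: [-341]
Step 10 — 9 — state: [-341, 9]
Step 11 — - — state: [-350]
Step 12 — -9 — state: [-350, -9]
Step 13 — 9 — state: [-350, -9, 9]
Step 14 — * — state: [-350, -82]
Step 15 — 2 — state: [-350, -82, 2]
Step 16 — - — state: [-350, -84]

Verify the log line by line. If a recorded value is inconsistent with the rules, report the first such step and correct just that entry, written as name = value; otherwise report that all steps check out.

step 14, top = -81

Recomputing the run from the initial state:
step 1: [-8]
step 2: [-8, 7]
step 3: [-56]
step 4: [-56, 6]
step 5: [-336]
step 6: [-336, 3]
step 7: [-336, 3, -8]
step 8: [-336, -5]
step 9: [-341]
step 10: [-341, 9]
step 11: [-350]
step 12: [-350, -9]
step 13: [-350, -9, 9]
step 14: [-350, -81]
step 15: [-350, -81, 2]
step 16: [-350, -83]
The first disagreement with the log is at step 14, where the value should be top = -81.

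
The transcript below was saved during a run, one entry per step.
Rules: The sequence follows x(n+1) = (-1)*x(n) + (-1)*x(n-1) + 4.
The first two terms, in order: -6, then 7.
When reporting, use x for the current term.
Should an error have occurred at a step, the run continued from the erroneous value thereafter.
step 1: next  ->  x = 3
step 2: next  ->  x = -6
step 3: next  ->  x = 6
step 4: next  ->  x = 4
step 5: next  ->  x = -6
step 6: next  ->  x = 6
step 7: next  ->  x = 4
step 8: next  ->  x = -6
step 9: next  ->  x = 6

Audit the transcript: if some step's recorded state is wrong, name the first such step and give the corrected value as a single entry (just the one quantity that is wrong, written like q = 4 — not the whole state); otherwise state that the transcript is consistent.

step 3, x = 7

Recomputing the run from the initial state:
step 1: x = 3
step 2: x = -6
step 3: x = 7
step 4: x = 3
step 5: x = -6
step 6: x = 7
step 7: x = 3
step 8: x = -6
step 9: x = 7
The first disagreement with the transcript is at step 3, where the value should be x = 7.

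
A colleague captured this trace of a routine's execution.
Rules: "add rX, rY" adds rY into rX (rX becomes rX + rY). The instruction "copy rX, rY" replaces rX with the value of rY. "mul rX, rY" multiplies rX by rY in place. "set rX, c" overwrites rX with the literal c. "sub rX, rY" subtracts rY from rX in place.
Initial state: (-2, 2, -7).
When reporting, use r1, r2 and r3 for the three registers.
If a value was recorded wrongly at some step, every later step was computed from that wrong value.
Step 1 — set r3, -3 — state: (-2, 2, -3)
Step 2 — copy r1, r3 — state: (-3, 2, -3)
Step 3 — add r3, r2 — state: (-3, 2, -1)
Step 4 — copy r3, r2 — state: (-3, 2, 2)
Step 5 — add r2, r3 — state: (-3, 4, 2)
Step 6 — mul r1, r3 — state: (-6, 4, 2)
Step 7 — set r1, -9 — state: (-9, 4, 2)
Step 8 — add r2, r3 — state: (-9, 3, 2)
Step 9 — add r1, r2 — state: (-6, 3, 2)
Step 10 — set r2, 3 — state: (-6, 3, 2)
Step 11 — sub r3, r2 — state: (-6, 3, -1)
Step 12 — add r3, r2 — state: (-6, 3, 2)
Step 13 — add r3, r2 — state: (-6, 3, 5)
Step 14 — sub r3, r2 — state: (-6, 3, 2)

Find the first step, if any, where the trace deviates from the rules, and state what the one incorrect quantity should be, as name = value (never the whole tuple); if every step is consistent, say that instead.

step 8, r2 = 6

1. r3 = -3 (in agreement)
2. r1 = -3 (matches)
3. r3 = -3 + 2 = -1 (in agreement)
4. r3 = 2 (agrees with the trace)
5. r2 = 2 + 2 = 4 (exactly as logged)
6. r1 = -3 * 2 = -6 (checks out)
7. r1 = -9 (consistent with the trace)
8. r2 = 4 + 2 = 6 (first mismatch against the trace)
First deviation found at step 8; the corrected entry is r2 = 6.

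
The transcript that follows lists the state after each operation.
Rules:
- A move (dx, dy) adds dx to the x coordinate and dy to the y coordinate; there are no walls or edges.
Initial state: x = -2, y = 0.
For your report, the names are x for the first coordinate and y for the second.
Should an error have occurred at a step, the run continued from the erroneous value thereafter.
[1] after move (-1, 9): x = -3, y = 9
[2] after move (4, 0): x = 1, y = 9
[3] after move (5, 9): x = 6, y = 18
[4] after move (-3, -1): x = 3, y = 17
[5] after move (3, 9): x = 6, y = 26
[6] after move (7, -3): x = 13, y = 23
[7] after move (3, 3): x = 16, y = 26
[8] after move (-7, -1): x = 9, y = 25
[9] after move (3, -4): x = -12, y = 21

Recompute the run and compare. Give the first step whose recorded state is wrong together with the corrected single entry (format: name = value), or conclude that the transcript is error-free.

step 9, x = 12

Step 1: x = -2 + (-1) = -3, y = 0 + (9) = 9 — same as recorded.
Step 2: x = -3 + (4) = 1, y = 9 + (0) = 9 — confirmed correct.
Step 3: x = 1 + (5) = 6, y = 9 + (9) = 18 — exactly as logged.
Step 4: x = 6 + (-3) = 3, y = 18 + (-1) = 17 — matches.
Step 5: x = 3 + (3) = 6, y = 17 + (9) = 26 — consistent with the transcript.
Step 6: x = 6 + (7) = 13, y = 26 + (-3) = 23 — same as recorded.
Step 7: x = 13 + (3) = 16, y = 23 + (3) = 26 — matches.
Step 8: x = 16 + (-7) = 9, y = 26 + (-1) = 25 — same as recorded.
Step 9: x = 9 + (3) = 12, y = 25 + (-4) = 21 — not what was recorded.
That makes step 9 the first incorrect line — x = 12 is what it should show.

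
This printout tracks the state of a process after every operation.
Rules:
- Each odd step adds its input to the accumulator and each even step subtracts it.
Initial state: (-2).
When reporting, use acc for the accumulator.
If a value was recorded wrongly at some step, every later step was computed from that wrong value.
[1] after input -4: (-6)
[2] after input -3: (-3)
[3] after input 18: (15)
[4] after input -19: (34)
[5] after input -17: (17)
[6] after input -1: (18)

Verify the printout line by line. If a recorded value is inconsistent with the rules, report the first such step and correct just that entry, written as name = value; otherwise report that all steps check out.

Step 1: acc = -2 + -4 = -6 — exactly as logged.
Step 2: acc = -6 - -3 = -3 — in agreement.
Step 3: acc = -3 + 18 = 15 — no discrepancy.
Step 4: acc = 15 - -19 = 34 — exactly as logged.
Step 5: acc = 34 + -17 = 17 — consistent with the printout.
Step 6: acc = 17 - -1 = 18 — verified.
All entries verified; no error found.

no error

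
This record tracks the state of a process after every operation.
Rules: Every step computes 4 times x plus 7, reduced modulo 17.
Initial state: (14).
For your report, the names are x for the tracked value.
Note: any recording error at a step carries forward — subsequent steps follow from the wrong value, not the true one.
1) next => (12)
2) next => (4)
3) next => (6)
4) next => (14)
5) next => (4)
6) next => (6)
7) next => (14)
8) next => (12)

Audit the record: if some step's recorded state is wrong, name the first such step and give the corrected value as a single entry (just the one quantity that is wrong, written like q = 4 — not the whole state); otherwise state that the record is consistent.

Recomputing the run from the initial state:
step 1: x = 12
step 2: x = 4
step 3: x = 6
step 4: x = 14
step 5: x = 12
step 6: x = 4
step 7: x = 6
step 8: x = 14
The first disagreement with the record is at step 5, where the value should be x = 12.

step 5, x = 12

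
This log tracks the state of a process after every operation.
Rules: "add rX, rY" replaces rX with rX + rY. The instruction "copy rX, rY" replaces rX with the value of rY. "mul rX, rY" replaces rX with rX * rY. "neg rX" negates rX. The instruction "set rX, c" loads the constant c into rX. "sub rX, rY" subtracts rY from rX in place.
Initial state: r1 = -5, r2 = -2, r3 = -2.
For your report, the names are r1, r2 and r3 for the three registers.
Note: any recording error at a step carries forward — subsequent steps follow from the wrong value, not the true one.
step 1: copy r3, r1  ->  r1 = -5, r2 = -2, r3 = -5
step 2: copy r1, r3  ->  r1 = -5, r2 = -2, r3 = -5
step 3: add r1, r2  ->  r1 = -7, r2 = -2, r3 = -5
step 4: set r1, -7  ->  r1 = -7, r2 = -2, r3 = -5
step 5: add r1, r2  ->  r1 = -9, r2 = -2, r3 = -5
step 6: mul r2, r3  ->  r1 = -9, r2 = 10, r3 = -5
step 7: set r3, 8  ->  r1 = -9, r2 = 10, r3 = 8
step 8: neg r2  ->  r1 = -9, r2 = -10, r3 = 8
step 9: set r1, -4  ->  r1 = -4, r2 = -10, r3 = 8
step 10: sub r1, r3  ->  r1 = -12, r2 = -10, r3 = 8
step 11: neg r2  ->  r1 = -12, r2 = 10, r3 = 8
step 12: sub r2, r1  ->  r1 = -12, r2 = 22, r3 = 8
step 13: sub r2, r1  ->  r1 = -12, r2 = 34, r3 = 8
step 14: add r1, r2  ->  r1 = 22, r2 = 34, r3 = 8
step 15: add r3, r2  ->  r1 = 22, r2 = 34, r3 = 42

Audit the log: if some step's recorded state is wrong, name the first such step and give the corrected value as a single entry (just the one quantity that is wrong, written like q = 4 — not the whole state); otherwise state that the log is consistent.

Recomputing the run from the initial state:
step 1: r1 = -5, r2 = -2, r3 = -5
step 2: r1 = -5, r2 = -2, r3 = -5
step 3: r1 = -7, r2 = -2, r3 = -5
step 4: r1 = -7, r2 = -2, r3 = -5
step 5: r1 = -9, r2 = -2, r3 = -5
step 6: r1 = -9, r2 = 10, r3 = -5
step 7: r1 = -9, r2 = 10, r3 = 8
step 8: r1 = -9, r2 = -10, r3 = 8
step 9: r1 = -4, r2 = -10, r3 = 8
step 10: r1 = -12, r2 = -10, r3 = 8
step 11: r1 = -12, r2 = 10, r3 = 8
step 12: r1 = -12, r2 = 22, r3 = 8
step 13: r1 = -12, r2 = 34, r3 = 8
step 14: r1 = 22, r2 = 34, r3 = 8
step 15: r1 = 22, r2 = 34, r3 = 42
This matches the log at every step.

no error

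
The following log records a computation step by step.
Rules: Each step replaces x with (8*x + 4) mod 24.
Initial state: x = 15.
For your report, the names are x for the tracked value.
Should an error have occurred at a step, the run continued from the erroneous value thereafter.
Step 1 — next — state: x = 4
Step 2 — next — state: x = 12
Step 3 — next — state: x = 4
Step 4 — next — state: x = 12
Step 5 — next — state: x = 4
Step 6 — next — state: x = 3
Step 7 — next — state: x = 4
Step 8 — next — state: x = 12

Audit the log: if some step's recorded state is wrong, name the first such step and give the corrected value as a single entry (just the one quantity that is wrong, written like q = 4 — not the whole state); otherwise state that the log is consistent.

Step 1: x = (8*15 + 4) mod 24 = 4 — consistent with the log.
Step 2: x = (8*4 + 4) mod 24 = 12 — agrees with the log.
Step 3: x = (8*12 + 4) mod 24 = 4 — confirmed correct.
Step 4: x = (8*4 + 4) mod 24 = 12 — checks out.
Step 5: x = (8*12 + 4) mod 24 = 4 — exactly as logged.
Step 6: x = (8*4 + 4) mod 24 = 12 — first mismatch against the log.
Conclusion: step 6 carries the first error; the entry should be x = 12.

step 6, x = 12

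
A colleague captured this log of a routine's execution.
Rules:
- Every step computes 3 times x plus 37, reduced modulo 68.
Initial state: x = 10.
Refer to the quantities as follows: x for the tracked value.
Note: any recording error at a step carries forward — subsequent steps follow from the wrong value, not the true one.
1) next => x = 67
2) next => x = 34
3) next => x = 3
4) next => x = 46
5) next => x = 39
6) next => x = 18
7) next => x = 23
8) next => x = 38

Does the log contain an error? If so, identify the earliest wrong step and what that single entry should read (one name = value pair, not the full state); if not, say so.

no error

1. x = (3*10 + 37) mod 68 = 67 (agrees with the log)
2. x = (3*67 + 37) mod 68 = 34 (same as recorded)
3. x = (3*34 + 37) mod 68 = 3 (verified)
4. x = (3*3 + 37) mod 68 = 46 (confirmed correct)
5. x = (3*46 + 37) mod 68 = 39 (agrees with the log)
6. x = (3*39 + 37) mod 68 = 18 (confirmed correct)
7. x = (3*18 + 37) mod 68 = 23 (matches)
8. x = (3*23 + 37) mod 68 = 38 (matches)
The recomputation confirms every line.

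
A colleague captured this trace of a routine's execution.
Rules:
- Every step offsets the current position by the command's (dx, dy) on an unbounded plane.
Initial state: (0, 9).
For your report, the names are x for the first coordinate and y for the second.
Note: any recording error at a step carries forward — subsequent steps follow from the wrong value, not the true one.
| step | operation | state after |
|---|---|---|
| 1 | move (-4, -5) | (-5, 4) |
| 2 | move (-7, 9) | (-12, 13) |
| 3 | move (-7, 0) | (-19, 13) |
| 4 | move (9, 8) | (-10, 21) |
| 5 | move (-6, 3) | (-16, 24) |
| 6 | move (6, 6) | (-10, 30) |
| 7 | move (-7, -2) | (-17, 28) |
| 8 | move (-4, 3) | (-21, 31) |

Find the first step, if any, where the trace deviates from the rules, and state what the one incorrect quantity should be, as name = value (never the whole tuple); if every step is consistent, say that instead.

step 1, x = -4

Recomputing the run from the initial state:
step 1: x = -4, y = 4
step 2: x = -11, y = 13
step 3: x = -18, y = 13
step 4: x = -9, y = 21
step 5: x = -15, y = 24
step 6: x = -9, y = 30
step 7: x = -16, y = 28
step 8: x = -20, y = 31
The first disagreement with the trace is at step 1, where the value should be x = -4.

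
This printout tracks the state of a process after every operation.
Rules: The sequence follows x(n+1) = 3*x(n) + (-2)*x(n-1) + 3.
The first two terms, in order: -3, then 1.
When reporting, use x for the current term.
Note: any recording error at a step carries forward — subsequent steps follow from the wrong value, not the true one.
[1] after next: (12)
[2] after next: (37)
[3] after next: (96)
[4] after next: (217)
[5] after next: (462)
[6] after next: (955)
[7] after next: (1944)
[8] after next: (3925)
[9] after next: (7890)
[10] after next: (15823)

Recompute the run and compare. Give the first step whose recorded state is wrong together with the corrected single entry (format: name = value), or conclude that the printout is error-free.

step 3, x = 90

1. x = 3*(1) + (-2)*(-3) + (3) = 12 (same as recorded)
2. x = 3*(12) + (-2)*(1) + (3) = 37 (no discrepancy)
3. x = 3*(37) + (-2)*(12) + (3) = 90 (the recorded entry deviates here)
First incorrect step: 3; the correct value is x = 90.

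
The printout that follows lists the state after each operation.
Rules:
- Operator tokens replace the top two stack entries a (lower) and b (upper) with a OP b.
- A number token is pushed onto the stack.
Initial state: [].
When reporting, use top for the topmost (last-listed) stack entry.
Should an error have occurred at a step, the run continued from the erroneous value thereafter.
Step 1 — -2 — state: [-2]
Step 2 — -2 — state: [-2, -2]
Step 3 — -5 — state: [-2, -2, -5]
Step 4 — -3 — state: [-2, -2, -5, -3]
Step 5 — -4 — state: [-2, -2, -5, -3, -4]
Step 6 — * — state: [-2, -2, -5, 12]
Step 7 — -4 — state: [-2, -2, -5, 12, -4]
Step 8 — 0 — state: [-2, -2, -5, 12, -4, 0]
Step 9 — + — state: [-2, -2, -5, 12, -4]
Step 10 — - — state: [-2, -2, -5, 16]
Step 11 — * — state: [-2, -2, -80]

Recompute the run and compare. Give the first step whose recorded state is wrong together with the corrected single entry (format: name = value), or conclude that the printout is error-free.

no error

Recomputing the run from the initial state:
step 1: [-2]
step 2: [-2, -2]
step 3: [-2, -2, -5]
step 4: [-2, -2, -5, -3]
step 5: [-2, -2, -5, -3, -4]
step 6: [-2, -2, -5, 12]
step 7: [-2, -2, -5, 12, -4]
step 8: [-2, -2, -5, 12, -4, 0]
step 9: [-2, -2, -5, 12, -4]
step 10: [-2, -2, -5, 16]
step 11: [-2, -2, -80]
This matches the printout at every step.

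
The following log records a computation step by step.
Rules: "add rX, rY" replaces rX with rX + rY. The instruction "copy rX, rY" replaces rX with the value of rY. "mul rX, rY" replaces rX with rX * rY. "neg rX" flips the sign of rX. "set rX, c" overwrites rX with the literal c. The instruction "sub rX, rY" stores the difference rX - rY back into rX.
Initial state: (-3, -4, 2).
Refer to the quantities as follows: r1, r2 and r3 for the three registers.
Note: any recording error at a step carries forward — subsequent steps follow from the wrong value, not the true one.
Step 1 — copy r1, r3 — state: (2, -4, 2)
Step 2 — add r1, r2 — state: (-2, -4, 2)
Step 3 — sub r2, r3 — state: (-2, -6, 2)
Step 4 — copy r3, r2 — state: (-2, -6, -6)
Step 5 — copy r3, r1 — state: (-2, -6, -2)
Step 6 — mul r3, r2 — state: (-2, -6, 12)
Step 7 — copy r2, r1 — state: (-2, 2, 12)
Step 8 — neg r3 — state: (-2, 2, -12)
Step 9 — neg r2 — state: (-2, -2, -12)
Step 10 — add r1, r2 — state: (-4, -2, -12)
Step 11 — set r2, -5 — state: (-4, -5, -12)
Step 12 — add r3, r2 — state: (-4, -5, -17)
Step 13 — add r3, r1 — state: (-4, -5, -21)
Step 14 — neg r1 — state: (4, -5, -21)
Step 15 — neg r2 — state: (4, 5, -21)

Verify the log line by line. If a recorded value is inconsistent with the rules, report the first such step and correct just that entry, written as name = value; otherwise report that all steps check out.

step 1: r1 = 2 -> in agreement
step 2: r1 = 2 + -4 = -2 -> matches
step 3: r2 = -4 - 2 = -6 -> matches
step 4: r3 = -6 -> confirmed correct
step 5: r3 = -2 -> checks out
step 6: r3 = -2 * -6 = 12 -> consistent with the log
step 7: r2 = -2 -> the log has a different value
Step 7 is the first one off; corrected, r2 = -2.

step 7, r2 = -2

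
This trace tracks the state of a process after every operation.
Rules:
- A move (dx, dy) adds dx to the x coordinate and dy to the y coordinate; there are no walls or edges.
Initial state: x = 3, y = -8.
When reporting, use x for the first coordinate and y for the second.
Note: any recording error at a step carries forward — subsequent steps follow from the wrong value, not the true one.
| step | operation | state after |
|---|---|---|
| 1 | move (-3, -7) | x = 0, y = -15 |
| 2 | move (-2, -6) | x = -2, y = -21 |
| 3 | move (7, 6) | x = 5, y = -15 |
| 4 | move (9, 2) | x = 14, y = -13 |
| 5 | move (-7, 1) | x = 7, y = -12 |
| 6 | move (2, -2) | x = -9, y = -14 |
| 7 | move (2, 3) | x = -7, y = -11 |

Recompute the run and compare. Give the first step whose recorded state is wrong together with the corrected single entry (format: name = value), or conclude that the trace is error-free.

step 1: x = 3 + (-3) = 0, y = -8 + (-7) = -15 -> consistent with the trace
step 2: x = 0 + (-2) = -2, y = -15 + (-6) = -21 -> checks out
step 3: x = -2 + (7) = 5, y = -21 + (6) = -15 -> no discrepancy
step 4: x = 5 + (9) = 14, y = -15 + (2) = -13 -> in agreement
step 5: x = 14 + (-7) = 7, y = -13 + (1) = -12 -> confirmed correct
step 6: x = 7 + (2) = 9, y = -12 + (-2) = -14 -> the trace has a different value
Conclusion: step 6 carries the first error; the entry should be x = 9.

step 6, x = 9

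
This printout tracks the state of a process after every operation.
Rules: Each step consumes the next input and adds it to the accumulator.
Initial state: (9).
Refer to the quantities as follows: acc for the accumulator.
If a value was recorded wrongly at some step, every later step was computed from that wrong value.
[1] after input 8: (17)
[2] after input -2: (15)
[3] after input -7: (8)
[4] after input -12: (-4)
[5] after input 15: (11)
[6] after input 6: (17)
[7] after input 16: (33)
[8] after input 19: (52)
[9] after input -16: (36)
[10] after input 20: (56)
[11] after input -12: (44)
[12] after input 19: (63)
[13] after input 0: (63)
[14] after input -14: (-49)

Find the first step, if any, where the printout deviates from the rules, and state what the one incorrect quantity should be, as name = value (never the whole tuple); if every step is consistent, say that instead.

Recomputing the run from the initial state:
step 1: acc = 17
step 2: acc = 15
step 3: acc = 8
step 4: acc = -4
step 5: acc = 11
step 6: acc = 17
step 7: acc = 33
step 8: acc = 52
step 9: acc = 36
step 10: acc = 56
step 11: acc = 44
step 12: acc = 63
step 13: acc = 63
step 14: acc = 49
The first disagreement with the printout is at step 14, where the value should be acc = 49.

step 14, acc = 49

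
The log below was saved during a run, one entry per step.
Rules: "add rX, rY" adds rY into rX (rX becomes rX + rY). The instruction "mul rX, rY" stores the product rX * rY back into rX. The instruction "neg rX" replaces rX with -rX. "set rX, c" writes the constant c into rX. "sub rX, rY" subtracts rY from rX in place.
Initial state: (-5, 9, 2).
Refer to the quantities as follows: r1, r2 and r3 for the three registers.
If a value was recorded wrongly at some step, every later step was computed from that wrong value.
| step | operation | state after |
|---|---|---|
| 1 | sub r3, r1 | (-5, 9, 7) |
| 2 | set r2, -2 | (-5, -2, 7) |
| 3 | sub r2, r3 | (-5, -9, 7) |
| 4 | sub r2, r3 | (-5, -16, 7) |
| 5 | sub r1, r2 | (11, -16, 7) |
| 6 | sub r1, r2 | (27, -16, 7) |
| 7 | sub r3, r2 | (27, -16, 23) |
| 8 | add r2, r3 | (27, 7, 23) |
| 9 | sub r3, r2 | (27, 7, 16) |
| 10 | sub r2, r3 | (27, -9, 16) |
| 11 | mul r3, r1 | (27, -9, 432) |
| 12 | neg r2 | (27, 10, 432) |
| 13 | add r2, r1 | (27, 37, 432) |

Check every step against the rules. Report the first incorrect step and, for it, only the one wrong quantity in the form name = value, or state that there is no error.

step 1: r3 = 2 - -5 = 7 -> agrees with the log
step 2: r2 = -2 -> checks out
step 3: r2 = -2 - 7 = -9 -> agrees with the log
step 4: r2 = -9 - 7 = -16 -> agrees with the log
step 5: r1 = -5 - -16 = 11 -> checks out
step 6: r1 = 11 - -16 = 27 -> checks out
step 7: r3 = 7 - -16 = 23 -> in agreement
step 8: r2 = -16 + 23 = 7 -> exactly as logged
step 9: r3 = 23 - 7 = 16 -> verified
step 10: r2 = 7 - 16 = -9 -> consistent with the log
step 11: r3 = 16 * 27 = 432 -> agrees with the log
step 12: r2 = -(-9) = 9 -> the log has a different value
First incorrect step: 12; the correct value is r2 = 9.

step 12, r2 = 9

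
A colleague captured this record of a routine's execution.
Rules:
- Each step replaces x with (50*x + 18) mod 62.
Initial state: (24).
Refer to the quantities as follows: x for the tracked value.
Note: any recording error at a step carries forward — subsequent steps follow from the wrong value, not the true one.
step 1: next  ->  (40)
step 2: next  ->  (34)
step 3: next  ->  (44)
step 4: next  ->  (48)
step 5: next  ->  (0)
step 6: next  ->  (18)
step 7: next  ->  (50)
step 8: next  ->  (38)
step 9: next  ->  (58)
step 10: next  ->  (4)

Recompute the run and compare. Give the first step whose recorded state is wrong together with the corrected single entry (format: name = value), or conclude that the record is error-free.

Recomputing the run from the initial state:
step 1: x = 40
step 2: x = 34
step 3: x = 44
step 4: x = 48
step 5: x = 0
step 6: x = 18
step 7: x = 50
step 8: x = 38
step 9: x = 58
step 10: x = 4
This matches the record at every step.

no error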